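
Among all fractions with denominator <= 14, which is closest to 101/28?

Expand x = 101/28 as a continued fraction with the Euclidean algorithm:
  101 = 3*28 + 17, so a_0 = 3.
  28 = 1*17 + 11, so a_1 = 1.
  17 = 1*11 + 6, so a_2 = 1.
  11 = 1*6 + 5, so a_3 = 1.
  6 = 1*5 + 1, so a_4 = 1.
  5 = 5*1 + 0, so a_5 = 5.
so x = [3; 1, 1, 1, 1, 5].
Convergents (p_i = a_i*p_{i-1} + p_{i-2}, q_i = a_i*q_{i-1} + q_{i-2} with p_{-2}=0, p_{-1}=1, q_{-2}=1, q_{-1}=0), until the denominator exceeds 14:
  i=0: a_0=3, p_0 = 3*1 + 0 = 3, q_0 = 3*0 + 1 = 1.
  i=1: a_1=1, p_1 = 1*3 + 1 = 4, q_1 = 1*1 + 0 = 1.
  i=2: a_2=1, p_2 = 1*4 + 3 = 7, q_2 = 1*1 + 1 = 2.
  i=3: a_3=1, p_3 = 1*7 + 4 = 11, q_3 = 1*2 + 1 = 3.
  i=4: a_4=1, p_4 = 1*11 + 7 = 18, q_4 = 1*3 + 2 = 5.
  i=5: a_5=5, p_5 = 5*18 + 11 = 101, q_5 = 5*5 + 3 = 28.
q_5 = 28 > 14, so the last convergent with denominator <= 14 is p_4/q_4 = 18/5.
The closest fraction with denominator <= 14 is either p_4/q_4 or the intermediate fraction (k*p_4 + p_3)/(k*q_4 + q_3) with the largest k >= 1 whose denominator stays <= 14; these approach x as k grows, and every other convergent or intermediate fraction in range is farther away.
Largest k: floor((14 - q_3)/q_4) = floor((14 - 3)/5) = 2.
That gives (2*18 + 11)/(2*5 + 3) = 47/13.
Compare the errors: |x - 18/5| = |101*5 - 18*28|/(28*5) = 1/140, and |x - 47/13| = |101*13 - 47*28|/(28*13) = 3/364.
Cross-multiplying, 1*364 = 364 < 420 = 3*140, so 1/140 is smaller: the convergent 18/5 is closer to x than 47/13.

18/5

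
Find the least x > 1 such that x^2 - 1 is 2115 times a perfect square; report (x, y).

(x, y) = (46, 1)

First expand sqrt(2115) as a continued fraction. With x_i = (sqrt(2115) + m_i)/d_i and (m_0, d_0) = (0, 1): a_0 = floor(sqrt(2115)) = 45, since 45^2 = 2025 <= 2115 < 2116 = 46^2.
Iterate m_{i+1} = d_i*a_i - m_i, d_{i+1} = (2115 - m_{i+1}^2)/d_i, a_{i+1} = floor((a_0 + m_{i+1})/d_{i+1}):
  m_1 = 1*45 - 0 = 45, d_1 = (2115 - 45^2)/1 = 90/1 = 90, a_1 = floor((45 + 45)/90) = 1.
  m_2 = 90*1 - 45 = 45, d_2 = (2115 - 45^2)/90 = 90/90 = 1, a_2 = floor((45 + 45)/1) = 90.
  m_3 = 1*90 - 45 = 45, d_3 = (2115 - 45^2)/1 = 90/1 = 90: (m_3, d_3) = (m_1, d_1) = (45, 90), so from here the quotients repeat a_1, a_2; the period length is 2.
So sqrt(2115) = [45; (1, 90)] with period length k = 2.
k is even, so the fundamental solution of x^2 - 2115y^2 = 1 is (p_{k-1}, q_{k-1}) = (p_1, q_1); compute convergents through index 1.
Convergents (p_i = a_i*p_{i-1} + p_{i-2}, q_i = a_i*q_{i-1} + q_{i-2} with p_{-2}=0, p_{-1}=1, q_{-2}=1, q_{-1}=0):
  i=0: a_0=45, p_0 = 45*1 + 0 = 45, q_0 = 45*0 + 1 = 1.
  i=1: a_1=1, p_1 = 1*45 + 1 = 46, q_1 = 1*1 + 0 = 1.
Check: 46^2 - 2115*1^2 = 2116 - 2115 = 1, so (x, y) = (46, 1) solves the equation, and by the theorem it is the least positive solution.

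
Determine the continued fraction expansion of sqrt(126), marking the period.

Write x_i = (sqrt(126) + m_i)/d_i with (m_0, d_0) = (0, 1). a_0 = floor(sqrt(126)) = 11, since 11^2 = 121 <= 126 < 144 = 12^2.
Iterate m_{i+1} = d_i*a_i - m_i, d_{i+1} = (126 - m_{i+1}^2)/d_i, a_{i+1} = floor((a_0 + m_{i+1})/d_{i+1}):
  m_1 = 1*11 - 0 = 11, d_1 = (126 - 11^2)/1 = 5/1 = 5, a_1 = floor((11 + 11)/5) = 4.
  m_2 = 5*4 - 11 = 9, d_2 = (126 - 9^2)/5 = 45/5 = 9, a_2 = floor((11 + 9)/9) = 2.
  m_3 = 9*2 - 9 = 9, d_3 = (126 - 9^2)/9 = 45/9 = 5, a_3 = floor((11 + 9)/5) = 4.
  m_4 = 5*4 - 9 = 11, d_4 = (126 - 11^2)/5 = 5/5 = 1, a_4 = floor((11 + 11)/1) = 22.
  m_5 = 1*22 - 11 = 11, d_5 = (126 - 11^2)/1 = 5/1 = 5: (m_5, d_5) = (m_1, d_1) = (11, 5), so from here the quotients repeat a_1, ..., a_4; the period length is 4.
Hence the expansion of sqrt(126) is a_0 = 11 followed by the repeating block 4, 2, 4, 22 (period 4).

[11; (4, 2, 4, 22)]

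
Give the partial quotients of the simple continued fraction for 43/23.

Run the Euclidean algorithm on 43 and 23; the successive quotients are the partial quotients a_0, a_1, ... (each step inverts the fractional part left over by the previous one):
  43 = 1*23 + 20, so a_0 = 1.
  23 = 1*20 + 3, so a_1 = 1.
  20 = 6*3 + 2, so a_2 = 6.
  3 = 1*2 + 1, so a_3 = 1.
  2 = 2*1 + 0, so a_4 = 2.
The remainder reaches 0 after 5 divisions, so the expansion has 5 partial quotients, read off in order.

[1; 1, 6, 1, 2]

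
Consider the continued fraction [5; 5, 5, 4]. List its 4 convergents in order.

Using the convergent recurrence p_i = a_i*p_{i-1} + p_{i-2}, q_i = a_i*q_{i-1} + q_{i-2} with p_{-2}=0, p_{-1}=1, q_{-2}=1, q_{-1}=0:
  i=0: a_0=5, p_0 = 5*1 + 0 = 5, q_0 = 5*0 + 1 = 1.
  i=1: a_1=5, p_1 = 5*5 + 1 = 26, q_1 = 5*1 + 0 = 5.
  i=2: a_2=5, p_2 = 5*26 + 5 = 135, q_2 = 5*5 + 1 = 26.
  i=3: a_3=4, p_3 = 4*135 + 26 = 566, q_3 = 4*26 + 5 = 109.

5/1, 26/5, 135/26, 566/109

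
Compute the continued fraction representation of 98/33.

[2; 1, 32]

Run the Euclidean algorithm on 98 and 33; the successive quotients are the partial quotients a_0, a_1, ... (each step inverts the fractional part left over by the previous one):
  98 = 2*33 + 32, so a_0 = 2.
  33 = 1*32 + 1, so a_1 = 1.
  32 = 32*1 + 0, so a_2 = 32.
The remainder reaches 0 after 3 divisions, so the expansion has 3 partial quotients, read off in order.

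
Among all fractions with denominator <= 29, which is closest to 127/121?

Expand x = 127/121 as a continued fraction with the Euclidean algorithm:
  127 = 1*121 + 6, so a_0 = 1.
  121 = 20*6 + 1, so a_1 = 20.
  6 = 6*1 + 0, so a_2 = 6.
so x = [1; 20, 6].
Convergents (p_i = a_i*p_{i-1} + p_{i-2}, q_i = a_i*q_{i-1} + q_{i-2} with p_{-2}=0, p_{-1}=1, q_{-2}=1, q_{-1}=0), until the denominator exceeds 29:
  i=0: a_0=1, p_0 = 1*1 + 0 = 1, q_0 = 1*0 + 1 = 1.
  i=1: a_1=20, p_1 = 20*1 + 1 = 21, q_1 = 20*1 + 0 = 20.
  i=2: a_2=6, p_2 = 6*21 + 1 = 127, q_2 = 6*20 + 1 = 121.
q_2 = 121 > 29, so the last convergent with denominator <= 29 is p_1/q_1 = 21/20.
The closest fraction with denominator <= 29 is either p_1/q_1 or the intermediate fraction (k*p_1 + p_0)/(k*q_1 + q_0) with the largest k >= 1 whose denominator stays <= 29; these approach x as k grows, and every other convergent or intermediate fraction in range is farther away.
Largest k: floor((29 - q_0)/q_1) = floor((29 - 1)/20) = 1.
That gives (1*21 + 1)/(1*20 + 1) = 22/21.
Compare the errors: |x - 21/20| = |127*20 - 21*121|/(121*20) = 1/2420, and |x - 22/21| = |127*21 - 22*121|/(121*21) = 5/2541.
Cross-multiplying, 1*2541 = 2541 < 12100 = 5*2420, so 1/2420 is smaller: the convergent 21/20 is closer to x than 22/21.

21/20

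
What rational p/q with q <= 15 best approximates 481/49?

108/11

Expand x = 481/49 as a continued fraction with the Euclidean algorithm:
  481 = 9*49 + 40, so a_0 = 9.
  49 = 1*40 + 9, so a_1 = 1.
  40 = 4*9 + 4, so a_2 = 4.
  9 = 2*4 + 1, so a_3 = 2.
  4 = 4*1 + 0, so a_4 = 4.
so x = [9; 1, 4, 2, 4].
Convergents (p_i = a_i*p_{i-1} + p_{i-2}, q_i = a_i*q_{i-1} + q_{i-2} with p_{-2}=0, p_{-1}=1, q_{-2}=1, q_{-1}=0), until the denominator exceeds 15:
  i=0: a_0=9, p_0 = 9*1 + 0 = 9, q_0 = 9*0 + 1 = 1.
  i=1: a_1=1, p_1 = 1*9 + 1 = 10, q_1 = 1*1 + 0 = 1.
  i=2: a_2=4, p_2 = 4*10 + 9 = 49, q_2 = 4*1 + 1 = 5.
  i=3: a_3=2, p_3 = 2*49 + 10 = 108, q_3 = 2*5 + 1 = 11.
  i=4: a_4=4, p_4 = 4*108 + 49 = 481, q_4 = 4*11 + 5 = 49.
q_4 = 49 > 15, so the last convergent with denominator <= 15 is p_3/q_3 = 108/11.
The closest fraction with denominator <= 15 is either p_3/q_3 or the intermediate fraction (k*p_3 + p_2)/(k*q_3 + q_2) with the largest k >= 1 whose denominator stays <= 15; these approach x as k grows, and every other convergent or intermediate fraction in range is farther away.
Largest k: floor((15 - q_2)/q_3) = floor((15 - 5)/11) = 0.
Since k = 0, no intermediate fraction beyond p_3/q_3 has denominator <= 15, so the convergent 108/11 is the closest (its error is |481*11 - 108*49|/(49*11) = 1/539).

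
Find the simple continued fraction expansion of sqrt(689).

[26; (4, 52)]

Write x_i = (sqrt(689) + m_i)/d_i with (m_0, d_0) = (0, 1). a_0 = floor(sqrt(689)) = 26, since 26^2 = 676 <= 689 < 729 = 27^2.
Iterate m_{i+1} = d_i*a_i - m_i, d_{i+1} = (689 - m_{i+1}^2)/d_i, a_{i+1} = floor((a_0 + m_{i+1})/d_{i+1}):
  m_1 = 1*26 - 0 = 26, d_1 = (689 - 26^2)/1 = 13/1 = 13, a_1 = floor((26 + 26)/13) = 4.
  m_2 = 13*4 - 26 = 26, d_2 = (689 - 26^2)/13 = 13/13 = 1, a_2 = floor((26 + 26)/1) = 52.
  m_3 = 1*52 - 26 = 26, d_3 = (689 - 26^2)/1 = 13/1 = 13: (m_3, d_3) = (m_1, d_1) = (26, 13), so from here the quotients repeat a_1, a_2; the period length is 2.
Hence the expansion of sqrt(689) is a_0 = 26 followed by the repeating block 4, 52 (period 2).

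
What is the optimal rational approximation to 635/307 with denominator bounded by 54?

91/44

Expand x = 635/307 as a continued fraction with the Euclidean algorithm:
  635 = 2*307 + 21, so a_0 = 2.
  307 = 14*21 + 13, so a_1 = 14.
  21 = 1*13 + 8, so a_2 = 1.
  13 = 1*8 + 5, so a_3 = 1.
  8 = 1*5 + 3, so a_4 = 1.
  5 = 1*3 + 2, so a_5 = 1.
  3 = 1*2 + 1, so a_6 = 1.
  2 = 2*1 + 0, so a_7 = 2.
so x = [2; 14, 1, 1, 1, 1, 1, 2].
Convergents (p_i = a_i*p_{i-1} + p_{i-2}, q_i = a_i*q_{i-1} + q_{i-2} with p_{-2}=0, p_{-1}=1, q_{-2}=1, q_{-1}=0), until the denominator exceeds 54:
  i=0: a_0=2, p_0 = 2*1 + 0 = 2, q_0 = 2*0 + 1 = 1.
  i=1: a_1=14, p_1 = 14*2 + 1 = 29, q_1 = 14*1 + 0 = 14.
  i=2: a_2=1, p_2 = 1*29 + 2 = 31, q_2 = 1*14 + 1 = 15.
  i=3: a_3=1, p_3 = 1*31 + 29 = 60, q_3 = 1*15 + 14 = 29.
  i=4: a_4=1, p_4 = 1*60 + 31 = 91, q_4 = 1*29 + 15 = 44.
  i=5: a_5=1, p_5 = 1*91 + 60 = 151, q_5 = 1*44 + 29 = 73.
q_5 = 73 > 54, so the last convergent with denominator <= 54 is p_4/q_4 = 91/44.
The closest fraction with denominator <= 54 is either p_4/q_4 or the intermediate fraction (k*p_4 + p_3)/(k*q_4 + q_3) with the largest k >= 1 whose denominator stays <= 54; these approach x as k grows, and every other convergent or intermediate fraction in range is farther away.
Largest k: floor((54 - q_3)/q_4) = floor((54 - 29)/44) = 0.
Since k = 0, no intermediate fraction beyond p_4/q_4 has denominator <= 54, so the convergent 91/44 is the closest (its error is |635*44 - 91*307|/(307*44) = 3/13508).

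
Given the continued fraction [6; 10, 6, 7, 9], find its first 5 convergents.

Using the convergent recurrence p_i = a_i*p_{i-1} + p_{i-2}, q_i = a_i*q_{i-1} + q_{i-2} with p_{-2}=0, p_{-1}=1, q_{-2}=1, q_{-1}=0:
  i=0: a_0=6, p_0 = 6*1 + 0 = 6, q_0 = 6*0 + 1 = 1.
  i=1: a_1=10, p_1 = 10*6 + 1 = 61, q_1 = 10*1 + 0 = 10.
  i=2: a_2=6, p_2 = 6*61 + 6 = 372, q_2 = 6*10 + 1 = 61.
  i=3: a_3=7, p_3 = 7*372 + 61 = 2665, q_3 = 7*61 + 10 = 437.
  i=4: a_4=9, p_4 = 9*2665 + 372 = 24357, q_4 = 9*437 + 61 = 3994.

6/1, 61/10, 372/61, 2665/437, 24357/3994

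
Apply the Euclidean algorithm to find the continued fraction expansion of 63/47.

Run the Euclidean algorithm on 63 and 47; the successive quotients are the partial quotients a_0, a_1, ... (each step inverts the fractional part left over by the previous one):
  63 = 1*47 + 16, so a_0 = 1.
  47 = 2*16 + 15, so a_1 = 2.
  16 = 1*15 + 1, so a_2 = 1.
  15 = 15*1 + 0, so a_3 = 15.
The remainder reaches 0 after 4 divisions, so the expansion has 4 partial quotients, read off in order.

[1; 2, 1, 15]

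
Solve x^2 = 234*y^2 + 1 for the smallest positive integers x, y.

(x, y) = (5201, 340)

First expand sqrt(234) as a continued fraction. With x_i = (sqrt(234) + m_i)/d_i and (m_0, d_0) = (0, 1): a_0 = floor(sqrt(234)) = 15, since 15^2 = 225 <= 234 < 256 = 16^2.
Iterate m_{i+1} = d_i*a_i - m_i, d_{i+1} = (234 - m_{i+1}^2)/d_i, a_{i+1} = floor((a_0 + m_{i+1})/d_{i+1}):
  m_1 = 1*15 - 0 = 15, d_1 = (234 - 15^2)/1 = 9/1 = 9, a_1 = floor((15 + 15)/9) = 3.
  m_2 = 9*3 - 15 = 12, d_2 = (234 - 12^2)/9 = 90/9 = 10, a_2 = floor((15 + 12)/10) = 2.
  m_3 = 10*2 - 12 = 8, d_3 = (234 - 8^2)/10 = 170/10 = 17, a_3 = floor((15 + 8)/17) = 1.
  m_4 = 17*1 - 8 = 9, d_4 = (234 - 9^2)/17 = 153/17 = 9, a_4 = floor((15 + 9)/9) = 2.
  m_5 = 9*2 - 9 = 9, d_5 = (234 - 9^2)/9 = 153/9 = 17, a_5 = floor((15 + 9)/17) = 1.
  m_6 = 17*1 - 9 = 8, d_6 = (234 - 8^2)/17 = 170/17 = 10, a_6 = floor((15 + 8)/10) = 2.
  m_7 = 10*2 - 8 = 12, d_7 = (234 - 12^2)/10 = 90/10 = 9, a_7 = floor((15 + 12)/9) = 3.
  m_8 = 9*3 - 12 = 15, d_8 = (234 - 15^2)/9 = 9/9 = 1, a_8 = floor((15 + 15)/1) = 30.
  m_9 = 1*30 - 15 = 15, d_9 = (234 - 15^2)/1 = 9/1 = 9: (m_9, d_9) = (m_1, d_1) = (15, 9), so from here the quotients repeat a_1, ..., a_8; the period length is 8.
So sqrt(234) = [15; (3, 2, 1, 2, 1, 2, 3, 30)] with period length k = 8.
k is even, so the fundamental solution of x^2 - 234y^2 = 1 is (p_{k-1}, q_{k-1}) = (p_7, q_7); compute convergents through index 7.
Convergents (p_i = a_i*p_{i-1} + p_{i-2}, q_i = a_i*q_{i-1} + q_{i-2} with p_{-2}=0, p_{-1}=1, q_{-2}=1, q_{-1}=0):
  i=0: a_0=15, p_0 = 15*1 + 0 = 15, q_0 = 15*0 + 1 = 1.
  i=1: a_1=3, p_1 = 3*15 + 1 = 46, q_1 = 3*1 + 0 = 3.
  i=2: a_2=2, p_2 = 2*46 + 15 = 107, q_2 = 2*3 + 1 = 7.
  i=3: a_3=1, p_3 = 1*107 + 46 = 153, q_3 = 1*7 + 3 = 10.
  i=4: a_4=2, p_4 = 2*153 + 107 = 413, q_4 = 2*10 + 7 = 27.
  i=5: a_5=1, p_5 = 1*413 + 153 = 566, q_5 = 1*27 + 10 = 37.
  i=6: a_6=2, p_6 = 2*566 + 413 = 1545, q_6 = 2*37 + 27 = 101.
  i=7: a_7=3, p_7 = 3*1545 + 566 = 5201, q_7 = 3*101 + 37 = 340.
Check: 5201^2 - 234*340^2 = 27050401 - 27050400 = 1, so (x, y) = (5201, 340) solves the equation, and by the theorem it is the least positive solution.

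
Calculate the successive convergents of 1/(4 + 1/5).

Using the convergent recurrence p_i = a_i*p_{i-1} + p_{i-2}, q_i = a_i*q_{i-1} + q_{i-2} with p_{-2}=0, p_{-1}=1, q_{-2}=1, q_{-1}=0:
  i=0: a_0=0, p_0 = 0*1 + 0 = 0, q_0 = 0*0 + 1 = 1.
  i=1: a_1=4, p_1 = 4*0 + 1 = 1, q_1 = 4*1 + 0 = 4.
  i=2: a_2=5, p_2 = 5*1 + 0 = 5, q_2 = 5*4 + 1 = 21.

0/1, 1/4, 5/21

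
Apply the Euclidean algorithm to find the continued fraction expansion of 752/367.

Run the Euclidean algorithm on 752 and 367; the successive quotients are the partial quotients a_0, a_1, ... (each step inverts the fractional part left over by the previous one):
  752 = 2*367 + 18, so a_0 = 2.
  367 = 20*18 + 7, so a_1 = 20.
  18 = 2*7 + 4, so a_2 = 2.
  7 = 1*4 + 3, so a_3 = 1.
  4 = 1*3 + 1, so a_4 = 1.
  3 = 3*1 + 0, so a_5 = 3.
The remainder reaches 0 after 6 divisions, so the expansion has 6 partial quotients, read off in order.

[2; 20, 2, 1, 1, 3]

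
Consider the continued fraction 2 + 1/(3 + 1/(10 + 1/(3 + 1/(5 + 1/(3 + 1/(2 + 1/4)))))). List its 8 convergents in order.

2/1, 7/3, 72/31, 223/96, 1187/511, 3784/1629, 8755/3769, 38804/16705

Using the convergent recurrence p_i = a_i*p_{i-1} + p_{i-2}, q_i = a_i*q_{i-1} + q_{i-2} with p_{-2}=0, p_{-1}=1, q_{-2}=1, q_{-1}=0:
  i=0: a_0=2, p_0 = 2*1 + 0 = 2, q_0 = 2*0 + 1 = 1.
  i=1: a_1=3, p_1 = 3*2 + 1 = 7, q_1 = 3*1 + 0 = 3.
  i=2: a_2=10, p_2 = 10*7 + 2 = 72, q_2 = 10*3 + 1 = 31.
  i=3: a_3=3, p_3 = 3*72 + 7 = 223, q_3 = 3*31 + 3 = 96.
  i=4: a_4=5, p_4 = 5*223 + 72 = 1187, q_4 = 5*96 + 31 = 511.
  i=5: a_5=3, p_5 = 3*1187 + 223 = 3784, q_5 = 3*511 + 96 = 1629.
  i=6: a_6=2, p_6 = 2*3784 + 1187 = 8755, q_6 = 2*1629 + 511 = 3769.
  i=7: a_7=4, p_7 = 4*8755 + 3784 = 38804, q_7 = 4*3769 + 1629 = 16705.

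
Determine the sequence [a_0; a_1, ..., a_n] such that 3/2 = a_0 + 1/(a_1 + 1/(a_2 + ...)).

[1; 2]

Run the Euclidean algorithm on 3 and 2; the successive quotients are the partial quotients a_0, a_1, ... (each step inverts the fractional part left over by the previous one):
  3 = 1*2 + 1, so a_0 = 1.
  2 = 2*1 + 0, so a_1 = 2.
The remainder reaches 0 after 2 divisions, so the expansion has 2 partial quotients, read off in order.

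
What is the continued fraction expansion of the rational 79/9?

[8; 1, 3, 2]

Run the Euclidean algorithm on 79 and 9; the successive quotients are the partial quotients a_0, a_1, ... (each step inverts the fractional part left over by the previous one):
  79 = 8*9 + 7, so a_0 = 8.
  9 = 1*7 + 2, so a_1 = 1.
  7 = 3*2 + 1, so a_2 = 3.
  2 = 2*1 + 0, so a_3 = 2.
The remainder reaches 0 after 4 divisions, so the expansion has 4 partial quotients, read off in order.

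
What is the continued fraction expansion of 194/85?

[2; 3, 1, 1, 5, 2]

Run the Euclidean algorithm on 194 and 85; the successive quotients are the partial quotients a_0, a_1, ... (each step inverts the fractional part left over by the previous one):
  194 = 2*85 + 24, so a_0 = 2.
  85 = 3*24 + 13, so a_1 = 3.
  24 = 1*13 + 11, so a_2 = 1.
  13 = 1*11 + 2, so a_3 = 1.
  11 = 5*2 + 1, so a_4 = 5.
  2 = 2*1 + 0, so a_5 = 2.
The remainder reaches 0 after 6 divisions, so the expansion has 6 partial quotients, read off in order.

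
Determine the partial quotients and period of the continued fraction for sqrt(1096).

[33; (9, 2, 3, 1, 15, 1, 3, 2, 9, 66)]

Write x_i = (sqrt(1096) + m_i)/d_i with (m_0, d_0) = (0, 1). a_0 = floor(sqrt(1096)) = 33, since 33^2 = 1089 <= 1096 < 1156 = 34^2.
Iterate m_{i+1} = d_i*a_i - m_i, d_{i+1} = (1096 - m_{i+1}^2)/d_i, a_{i+1} = floor((a_0 + m_{i+1})/d_{i+1}):
  m_1 = 1*33 - 0 = 33, d_1 = (1096 - 33^2)/1 = 7/1 = 7, a_1 = floor((33 + 33)/7) = 9.
  m_2 = 7*9 - 33 = 30, d_2 = (1096 - 30^2)/7 = 196/7 = 28, a_2 = floor((33 + 30)/28) = 2.
  m_3 = 28*2 - 30 = 26, d_3 = (1096 - 26^2)/28 = 420/28 = 15, a_3 = floor((33 + 26)/15) = 3.
  m_4 = 15*3 - 26 = 19, d_4 = (1096 - 19^2)/15 = 735/15 = 49, a_4 = floor((33 + 19)/49) = 1.
  m_5 = 49*1 - 19 = 30, d_5 = (1096 - 30^2)/49 = 196/49 = 4, a_5 = floor((33 + 30)/4) = 15.
  m_6 = 4*15 - 30 = 30, d_6 = (1096 - 30^2)/4 = 196/4 = 49, a_6 = floor((33 + 30)/49) = 1.
  m_7 = 49*1 - 30 = 19, d_7 = (1096 - 19^2)/49 = 735/49 = 15, a_7 = floor((33 + 19)/15) = 3.
  m_8 = 15*3 - 19 = 26, d_8 = (1096 - 26^2)/15 = 420/15 = 28, a_8 = floor((33 + 26)/28) = 2.
  m_9 = 28*2 - 26 = 30, d_9 = (1096 - 30^2)/28 = 196/28 = 7, a_9 = floor((33 + 30)/7) = 9.
  m_10 = 7*9 - 30 = 33, d_10 = (1096 - 33^2)/7 = 7/7 = 1, a_10 = floor((33 + 33)/1) = 66.
  m_11 = 1*66 - 33 = 33, d_11 = (1096 - 33^2)/1 = 7/1 = 7: (m_11, d_11) = (m_1, d_1) = (33, 7), so from here the quotients repeat a_1, ..., a_10; the period length is 10.
Hence the expansion of sqrt(1096) is a_0 = 33 followed by the repeating block 9, 2, 3, 1, 15, 1, 3, 2, 9, 66 (period 10).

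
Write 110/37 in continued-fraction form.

[2; 1, 36]

Run the Euclidean algorithm on 110 and 37; the successive quotients are the partial quotients a_0, a_1, ... (each step inverts the fractional part left over by the previous one):
  110 = 2*37 + 36, so a_0 = 2.
  37 = 1*36 + 1, so a_1 = 1.
  36 = 36*1 + 0, so a_2 = 36.
The remainder reaches 0 after 3 divisions, so the expansion has 3 partial quotients, read off in order.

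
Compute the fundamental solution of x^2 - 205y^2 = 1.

First expand sqrt(205) as a continued fraction. With x_i = (sqrt(205) + m_i)/d_i and (m_0, d_0) = (0, 1): a_0 = floor(sqrt(205)) = 14, since 14^2 = 196 <= 205 < 225 = 15^2.
Iterate m_{i+1} = d_i*a_i - m_i, d_{i+1} = (205 - m_{i+1}^2)/d_i, a_{i+1} = floor((a_0 + m_{i+1})/d_{i+1}):
  m_1 = 1*14 - 0 = 14, d_1 = (205 - 14^2)/1 = 9/1 = 9, a_1 = floor((14 + 14)/9) = 3.
  m_2 = 9*3 - 14 = 13, d_2 = (205 - 13^2)/9 = 36/9 = 4, a_2 = floor((14 + 13)/4) = 6.
  m_3 = 4*6 - 13 = 11, d_3 = (205 - 11^2)/4 = 84/4 = 21, a_3 = floor((14 + 11)/21) = 1.
  m_4 = 21*1 - 11 = 10, d_4 = (205 - 10^2)/21 = 105/21 = 5, a_4 = floor((14 + 10)/5) = 4.
  m_5 = 5*4 - 10 = 10, d_5 = (205 - 10^2)/5 = 105/5 = 21, a_5 = floor((14 + 10)/21) = 1.
  m_6 = 21*1 - 10 = 11, d_6 = (205 - 11^2)/21 = 84/21 = 4, a_6 = floor((14 + 11)/4) = 6.
  m_7 = 4*6 - 11 = 13, d_7 = (205 - 13^2)/4 = 36/4 = 9, a_7 = floor((14 + 13)/9) = 3.
  m_8 = 9*3 - 13 = 14, d_8 = (205 - 14^2)/9 = 9/9 = 1, a_8 = floor((14 + 14)/1) = 28.
  m_9 = 1*28 - 14 = 14, d_9 = (205 - 14^2)/1 = 9/1 = 9: (m_9, d_9) = (m_1, d_1) = (14, 9), so from here the quotients repeat a_1, ..., a_8; the period length is 8.
So sqrt(205) = [14; (3, 6, 1, 4, 1, 6, 3, 28)] with period length k = 8.
k is even, so the fundamental solution of x^2 - 205y^2 = 1 is (p_{k-1}, q_{k-1}) = (p_7, q_7); compute convergents through index 7.
Convergents (p_i = a_i*p_{i-1} + p_{i-2}, q_i = a_i*q_{i-1} + q_{i-2} with p_{-2}=0, p_{-1}=1, q_{-2}=1, q_{-1}=0):
  i=0: a_0=14, p_0 = 14*1 + 0 = 14, q_0 = 14*0 + 1 = 1.
  i=1: a_1=3, p_1 = 3*14 + 1 = 43, q_1 = 3*1 + 0 = 3.
  i=2: a_2=6, p_2 = 6*43 + 14 = 272, q_2 = 6*3 + 1 = 19.
  i=3: a_3=1, p_3 = 1*272 + 43 = 315, q_3 = 1*19 + 3 = 22.
  i=4: a_4=4, p_4 = 4*315 + 272 = 1532, q_4 = 4*22 + 19 = 107.
  i=5: a_5=1, p_5 = 1*1532 + 315 = 1847, q_5 = 1*107 + 22 = 129.
  i=6: a_6=6, p_6 = 6*1847 + 1532 = 12614, q_6 = 6*129 + 107 = 881.
  i=7: a_7=3, p_7 = 3*12614 + 1847 = 39689, q_7 = 3*881 + 129 = 2772.
Check: 39689^2 - 205*2772^2 = 1575216721 - 1575216720 = 1, so (x, y) = (39689, 2772) solves the equation, and by the theorem it is the least positive solution.

(x, y) = (39689, 2772)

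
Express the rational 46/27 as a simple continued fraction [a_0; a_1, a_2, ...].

[1; 1, 2, 2, 1, 2]

Run the Euclidean algorithm on 46 and 27; the successive quotients are the partial quotients a_0, a_1, ... (each step inverts the fractional part left over by the previous one):
  46 = 1*27 + 19, so a_0 = 1.
  27 = 1*19 + 8, so a_1 = 1.
  19 = 2*8 + 3, so a_2 = 2.
  8 = 2*3 + 2, so a_3 = 2.
  3 = 1*2 + 1, so a_4 = 1.
  2 = 2*1 + 0, so a_5 = 2.
The remainder reaches 0 after 6 divisions, so the expansion has 6 partial quotients, read off in order.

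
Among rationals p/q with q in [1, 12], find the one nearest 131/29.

9/2

Expand x = 131/29 as a continued fraction with the Euclidean algorithm:
  131 = 4*29 + 15, so a_0 = 4.
  29 = 1*15 + 14, so a_1 = 1.
  15 = 1*14 + 1, so a_2 = 1.
  14 = 14*1 + 0, so a_3 = 14.
so x = [4; 1, 1, 14].
Convergents (p_i = a_i*p_{i-1} + p_{i-2}, q_i = a_i*q_{i-1} + q_{i-2} with p_{-2}=0, p_{-1}=1, q_{-2}=1, q_{-1}=0), until the denominator exceeds 12:
  i=0: a_0=4, p_0 = 4*1 + 0 = 4, q_0 = 4*0 + 1 = 1.
  i=1: a_1=1, p_1 = 1*4 + 1 = 5, q_1 = 1*1 + 0 = 1.
  i=2: a_2=1, p_2 = 1*5 + 4 = 9, q_2 = 1*1 + 1 = 2.
  i=3: a_3=14, p_3 = 14*9 + 5 = 131, q_3 = 14*2 + 1 = 29.
q_3 = 29 > 12, so the last convergent with denominator <= 12 is p_2/q_2 = 9/2.
The closest fraction with denominator <= 12 is either p_2/q_2 or the intermediate fraction (k*p_2 + p_1)/(k*q_2 + q_1) with the largest k >= 1 whose denominator stays <= 12; these approach x as k grows, and every other convergent or intermediate fraction in range is farther away.
Largest k: floor((12 - q_1)/q_2) = floor((12 - 1)/2) = 5.
That gives (5*9 + 5)/(5*2 + 1) = 50/11.
Compare the errors: |x - 9/2| = |131*2 - 9*29|/(29*2) = 1/58, and |x - 50/11| = |131*11 - 50*29|/(29*11) = 9/319.
Cross-multiplying, 1*319 = 319 < 522 = 9*58, so 1/58 is smaller: the convergent 9/2 is closer to x than 50/11.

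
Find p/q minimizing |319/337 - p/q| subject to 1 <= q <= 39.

35/37

Expand x = 319/337 as a continued fraction with the Euclidean algorithm:
  319 = 0*337 + 319, so a_0 = 0.
  337 = 1*319 + 18, so a_1 = 1.
  319 = 17*18 + 13, so a_2 = 17.
  18 = 1*13 + 5, so a_3 = 1.
  13 = 2*5 + 3, so a_4 = 2.
  5 = 1*3 + 2, so a_5 = 1.
  3 = 1*2 + 1, so a_6 = 1.
  2 = 2*1 + 0, so a_7 = 2.
so x = [0; 1, 17, 1, 2, 1, 1, 2].
Convergents (p_i = a_i*p_{i-1} + p_{i-2}, q_i = a_i*q_{i-1} + q_{i-2} with p_{-2}=0, p_{-1}=1, q_{-2}=1, q_{-1}=0), until the denominator exceeds 39:
  i=0: a_0=0, p_0 = 0*1 + 0 = 0, q_0 = 0*0 + 1 = 1.
  i=1: a_1=1, p_1 = 1*0 + 1 = 1, q_1 = 1*1 + 0 = 1.
  i=2: a_2=17, p_2 = 17*1 + 0 = 17, q_2 = 17*1 + 1 = 18.
  i=3: a_3=1, p_3 = 1*17 + 1 = 18, q_3 = 1*18 + 1 = 19.
  i=4: a_4=2, p_4 = 2*18 + 17 = 53, q_4 = 2*19 + 18 = 56.
q_4 = 56 > 39, so the last convergent with denominator <= 39 is p_3/q_3 = 18/19.
The closest fraction with denominator <= 39 is either p_3/q_3 or the intermediate fraction (k*p_3 + p_2)/(k*q_3 + q_2) with the largest k >= 1 whose denominator stays <= 39; these approach x as k grows, and every other convergent or intermediate fraction in range is farther away.
Largest k: floor((39 - q_2)/q_3) = floor((39 - 18)/19) = 1.
That gives (1*18 + 17)/(1*19 + 18) = 35/37.
Compare the errors: |x - 18/19| = |319*19 - 18*337|/(337*19) = 5/6403, and |x - 35/37| = |319*37 - 35*337|/(337*37) = 8/12469.
Cross-multiplying, 8*6403 = 51224 < 62345 = 5*12469, so 8/12469 is smaller: the intermediate fraction 35/37 is closer to x than 18/19.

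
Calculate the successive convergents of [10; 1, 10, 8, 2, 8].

Using the convergent recurrence p_i = a_i*p_{i-1} + p_{i-2}, q_i = a_i*q_{i-1} + q_{i-2} with p_{-2}=0, p_{-1}=1, q_{-2}=1, q_{-1}=0:
  i=0: a_0=10, p_0 = 10*1 + 0 = 10, q_0 = 10*0 + 1 = 1.
  i=1: a_1=1, p_1 = 1*10 + 1 = 11, q_1 = 1*1 + 0 = 1.
  i=2: a_2=10, p_2 = 10*11 + 10 = 120, q_2 = 10*1 + 1 = 11.
  i=3: a_3=8, p_3 = 8*120 + 11 = 971, q_3 = 8*11 + 1 = 89.
  i=4: a_4=2, p_4 = 2*971 + 120 = 2062, q_4 = 2*89 + 11 = 189.
  i=5: a_5=8, p_5 = 8*2062 + 971 = 17467, q_5 = 8*189 + 89 = 1601.

10/1, 11/1, 120/11, 971/89, 2062/189, 17467/1601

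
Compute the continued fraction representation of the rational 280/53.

Run the Euclidean algorithm on 280 and 53; the successive quotients are the partial quotients a_0, a_1, ... (each step inverts the fractional part left over by the previous one):
  280 = 5*53 + 15, so a_0 = 5.
  53 = 3*15 + 8, so a_1 = 3.
  15 = 1*8 + 7, so a_2 = 1.
  8 = 1*7 + 1, so a_3 = 1.
  7 = 7*1 + 0, so a_4 = 7.
The remainder reaches 0 after 5 divisions, so the expansion has 5 partial quotients, read off in order.

[5; 3, 1, 1, 7]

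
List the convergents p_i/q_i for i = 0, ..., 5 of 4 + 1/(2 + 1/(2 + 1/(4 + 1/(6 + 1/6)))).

4/1, 9/2, 22/5, 97/22, 604/137, 3721/844

Using the convergent recurrence p_i = a_i*p_{i-1} + p_{i-2}, q_i = a_i*q_{i-1} + q_{i-2} with p_{-2}=0, p_{-1}=1, q_{-2}=1, q_{-1}=0:
  i=0: a_0=4, p_0 = 4*1 + 0 = 4, q_0 = 4*0 + 1 = 1.
  i=1: a_1=2, p_1 = 2*4 + 1 = 9, q_1 = 2*1 + 0 = 2.
  i=2: a_2=2, p_2 = 2*9 + 4 = 22, q_2 = 2*2 + 1 = 5.
  i=3: a_3=4, p_3 = 4*22 + 9 = 97, q_3 = 4*5 + 2 = 22.
  i=4: a_4=6, p_4 = 6*97 + 22 = 604, q_4 = 6*22 + 5 = 137.
  i=5: a_5=6, p_5 = 6*604 + 97 = 3721, q_5 = 6*137 + 22 = 844.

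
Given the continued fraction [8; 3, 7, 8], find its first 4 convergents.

Using the convergent recurrence p_i = a_i*p_{i-1} + p_{i-2}, q_i = a_i*q_{i-1} + q_{i-2} with p_{-2}=0, p_{-1}=1, q_{-2}=1, q_{-1}=0:
  i=0: a_0=8, p_0 = 8*1 + 0 = 8, q_0 = 8*0 + 1 = 1.
  i=1: a_1=3, p_1 = 3*8 + 1 = 25, q_1 = 3*1 + 0 = 3.
  i=2: a_2=7, p_2 = 7*25 + 8 = 183, q_2 = 7*3 + 1 = 22.
  i=3: a_3=8, p_3 = 8*183 + 25 = 1489, q_3 = 8*22 + 3 = 179.

8/1, 25/3, 183/22, 1489/179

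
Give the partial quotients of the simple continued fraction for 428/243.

[1; 1, 3, 5, 3, 1, 2]

Run the Euclidean algorithm on 428 and 243; the successive quotients are the partial quotients a_0, a_1, ... (each step inverts the fractional part left over by the previous one):
  428 = 1*243 + 185, so a_0 = 1.
  243 = 1*185 + 58, so a_1 = 1.
  185 = 3*58 + 11, so a_2 = 3.
  58 = 5*11 + 3, so a_3 = 5.
  11 = 3*3 + 2, so a_4 = 3.
  3 = 1*2 + 1, so a_5 = 1.
  2 = 2*1 + 0, so a_6 = 2.
The remainder reaches 0 after 7 divisions, so the expansion has 7 partial quotients, read off in order.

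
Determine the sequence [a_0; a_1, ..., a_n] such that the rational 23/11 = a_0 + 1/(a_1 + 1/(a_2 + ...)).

[2; 11]

Run the Euclidean algorithm on 23 and 11; the successive quotients are the partial quotients a_0, a_1, ... (each step inverts the fractional part left over by the previous one):
  23 = 2*11 + 1, so a_0 = 2.
  11 = 11*1 + 0, so a_1 = 11.
The remainder reaches 0 after 2 divisions, so the expansion has 2 partial quotients, read off in order.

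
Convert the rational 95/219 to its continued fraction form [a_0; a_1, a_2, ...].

[0; 2, 3, 3, 1, 1, 1, 2]

Run the Euclidean algorithm on 95 and 219; the successive quotients are the partial quotients a_0, a_1, ... (each step inverts the fractional part left over by the previous one):
  95 = 0*219 + 95, so a_0 = 0.
  219 = 2*95 + 29, so a_1 = 2.
  95 = 3*29 + 8, so a_2 = 3.
  29 = 3*8 + 5, so a_3 = 3.
  8 = 1*5 + 3, so a_4 = 1.
  5 = 1*3 + 2, so a_5 = 1.
  3 = 1*2 + 1, so a_6 = 1.
  2 = 2*1 + 0, so a_7 = 2.
The remainder reaches 0 after 8 divisions, so the expansion has 8 partial quotients, read off in order.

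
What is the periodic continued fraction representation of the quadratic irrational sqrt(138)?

Write x_i = (sqrt(138) + m_i)/d_i with (m_0, d_0) = (0, 1). a_0 = floor(sqrt(138)) = 11, since 11^2 = 121 <= 138 < 144 = 12^2.
Iterate m_{i+1} = d_i*a_i - m_i, d_{i+1} = (138 - m_{i+1}^2)/d_i, a_{i+1} = floor((a_0 + m_{i+1})/d_{i+1}):
  m_1 = 1*11 - 0 = 11, d_1 = (138 - 11^2)/1 = 17/1 = 17, a_1 = floor((11 + 11)/17) = 1.
  m_2 = 17*1 - 11 = 6, d_2 = (138 - 6^2)/17 = 102/17 = 6, a_2 = floor((11 + 6)/6) = 2.
  m_3 = 6*2 - 6 = 6, d_3 = (138 - 6^2)/6 = 102/6 = 17, a_3 = floor((11 + 6)/17) = 1.
  m_4 = 17*1 - 6 = 11, d_4 = (138 - 11^2)/17 = 17/17 = 1, a_4 = floor((11 + 11)/1) = 22.
  m_5 = 1*22 - 11 = 11, d_5 = (138 - 11^2)/1 = 17/1 = 17: (m_5, d_5) = (m_1, d_1) = (11, 17), so from here the quotients repeat a_1, ..., a_4; the period length is 4.
Hence the expansion of sqrt(138) is a_0 = 11 followed by the repeating block 1, 2, 1, 22 (period 4).

[11; (1, 2, 1, 22)]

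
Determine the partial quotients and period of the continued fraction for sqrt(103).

Write x_i = (sqrt(103) + m_i)/d_i with (m_0, d_0) = (0, 1). a_0 = floor(sqrt(103)) = 10, since 10^2 = 100 <= 103 < 121 = 11^2.
Iterate m_{i+1} = d_i*a_i - m_i, d_{i+1} = (103 - m_{i+1}^2)/d_i, a_{i+1} = floor((a_0 + m_{i+1})/d_{i+1}):
  m_1 = 1*10 - 0 = 10, d_1 = (103 - 10^2)/1 = 3/1 = 3, a_1 = floor((10 + 10)/3) = 6.
  m_2 = 3*6 - 10 = 8, d_2 = (103 - 8^2)/3 = 39/3 = 13, a_2 = floor((10 + 8)/13) = 1.
  m_3 = 13*1 - 8 = 5, d_3 = (103 - 5^2)/13 = 78/13 = 6, a_3 = floor((10 + 5)/6) = 2.
  m_4 = 6*2 - 5 = 7, d_4 = (103 - 7^2)/6 = 54/6 = 9, a_4 = floor((10 + 7)/9) = 1.
  m_5 = 9*1 - 7 = 2, d_5 = (103 - 2^2)/9 = 99/9 = 11, a_5 = floor((10 + 2)/11) = 1.
  m_6 = 11*1 - 2 = 9, d_6 = (103 - 9^2)/11 = 22/11 = 2, a_6 = floor((10 + 9)/2) = 9.
  m_7 = 2*9 - 9 = 9, d_7 = (103 - 9^2)/2 = 22/2 = 11, a_7 = floor((10 + 9)/11) = 1.
  m_8 = 11*1 - 9 = 2, d_8 = (103 - 2^2)/11 = 99/11 = 9, a_8 = floor((10 + 2)/9) = 1.
  m_9 = 9*1 - 2 = 7, d_9 = (103 - 7^2)/9 = 54/9 = 6, a_9 = floor((10 + 7)/6) = 2.
  m_10 = 6*2 - 7 = 5, d_10 = (103 - 5^2)/6 = 78/6 = 13, a_10 = floor((10 + 5)/13) = 1.
  m_11 = 13*1 - 5 = 8, d_11 = (103 - 8^2)/13 = 39/13 = 3, a_11 = floor((10 + 8)/3) = 6.
  m_12 = 3*6 - 8 = 10, d_12 = (103 - 10^2)/3 = 3/3 = 1, a_12 = floor((10 + 10)/1) = 20.
  m_13 = 1*20 - 10 = 10, d_13 = (103 - 10^2)/1 = 3/1 = 3: (m_13, d_13) = (m_1, d_1) = (10, 3), so from here the quotients repeat a_1, ..., a_12; the period length is 12.
Hence the expansion of sqrt(103) is a_0 = 10 followed by the repeating block 6, 1, 2, 1, 1, 9, 1, 1, 2, 1, 6, 20 (period 12).

[10; (6, 1, 2, 1, 1, 9, 1, 1, 2, 1, 6, 20)]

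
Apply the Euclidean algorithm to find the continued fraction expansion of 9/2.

Run the Euclidean algorithm on 9 and 2; the successive quotients are the partial quotients a_0, a_1, ... (each step inverts the fractional part left over by the previous one):
  9 = 4*2 + 1, so a_0 = 4.
  2 = 2*1 + 0, so a_1 = 2.
The remainder reaches 0 after 2 divisions, so the expansion has 2 partial quotients, read off in order.

[4; 2]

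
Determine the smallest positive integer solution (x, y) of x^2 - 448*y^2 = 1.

First expand sqrt(448) as a continued fraction. With x_i = (sqrt(448) + m_i)/d_i and (m_0, d_0) = (0, 1): a_0 = floor(sqrt(448)) = 21, since 21^2 = 441 <= 448 < 484 = 22^2.
Iterate m_{i+1} = d_i*a_i - m_i, d_{i+1} = (448 - m_{i+1}^2)/d_i, a_{i+1} = floor((a_0 + m_{i+1})/d_{i+1}):
  m_1 = 1*21 - 0 = 21, d_1 = (448 - 21^2)/1 = 7/1 = 7, a_1 = floor((21 + 21)/7) = 6.
  m_2 = 7*6 - 21 = 21, d_2 = (448 - 21^2)/7 = 7/7 = 1, a_2 = floor((21 + 21)/1) = 42.
  m_3 = 1*42 - 21 = 21, d_3 = (448 - 21^2)/1 = 7/1 = 7: (m_3, d_3) = (m_1, d_1) = (21, 7), so from here the quotients repeat a_1, a_2; the period length is 2.
So sqrt(448) = [21; (6, 42)] with period length k = 2.
k is even, so the fundamental solution of x^2 - 448y^2 = 1 is (p_{k-1}, q_{k-1}) = (p_1, q_1); compute convergents through index 1.
Convergents (p_i = a_i*p_{i-1} + p_{i-2}, q_i = a_i*q_{i-1} + q_{i-2} with p_{-2}=0, p_{-1}=1, q_{-2}=1, q_{-1}=0):
  i=0: a_0=21, p_0 = 21*1 + 0 = 21, q_0 = 21*0 + 1 = 1.
  i=1: a_1=6, p_1 = 6*21 + 1 = 127, q_1 = 6*1 + 0 = 6.
Check: 127^2 - 448*6^2 = 16129 - 16128 = 1, so (x, y) = (127, 6) solves the equation, and by the theorem it is the least positive solution.

(x, y) = (127, 6)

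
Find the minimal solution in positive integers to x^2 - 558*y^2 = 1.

(x, y) = (7937, 336)

First expand sqrt(558) as a continued fraction. With x_i = (sqrt(558) + m_i)/d_i and (m_0, d_0) = (0, 1): a_0 = floor(sqrt(558)) = 23, since 23^2 = 529 <= 558 < 576 = 24^2.
Iterate m_{i+1} = d_i*a_i - m_i, d_{i+1} = (558 - m_{i+1}^2)/d_i, a_{i+1} = floor((a_0 + m_{i+1})/d_{i+1}):
  m_1 = 1*23 - 0 = 23, d_1 = (558 - 23^2)/1 = 29/1 = 29, a_1 = floor((23 + 23)/29) = 1.
  m_2 = 29*1 - 23 = 6, d_2 = (558 - 6^2)/29 = 522/29 = 18, a_2 = floor((23 + 6)/18) = 1.
  m_3 = 18*1 - 6 = 12, d_3 = (558 - 12^2)/18 = 414/18 = 23, a_3 = floor((23 + 12)/23) = 1.
  m_4 = 23*1 - 12 = 11, d_4 = (558 - 11^2)/23 = 437/23 = 19, a_4 = floor((23 + 11)/19) = 1.
  m_5 = 19*1 - 11 = 8, d_5 = (558 - 8^2)/19 = 494/19 = 26, a_5 = floor((23 + 8)/26) = 1.
  m_6 = 26*1 - 8 = 18, d_6 = (558 - 18^2)/26 = 234/26 = 9, a_6 = floor((23 + 18)/9) = 4.
  m_7 = 9*4 - 18 = 18, d_7 = (558 - 18^2)/9 = 234/9 = 26, a_7 = floor((23 + 18)/26) = 1.
  m_8 = 26*1 - 18 = 8, d_8 = (558 - 8^2)/26 = 494/26 = 19, a_8 = floor((23 + 8)/19) = 1.
  m_9 = 19*1 - 8 = 11, d_9 = (558 - 11^2)/19 = 437/19 = 23, a_9 = floor((23 + 11)/23) = 1.
  m_10 = 23*1 - 11 = 12, d_10 = (558 - 12^2)/23 = 414/23 = 18, a_10 = floor((23 + 12)/18) = 1.
  m_11 = 18*1 - 12 = 6, d_11 = (558 - 6^2)/18 = 522/18 = 29, a_11 = floor((23 + 6)/29) = 1.
  m_12 = 29*1 - 6 = 23, d_12 = (558 - 23^2)/29 = 29/29 = 1, a_12 = floor((23 + 23)/1) = 46.
  m_13 = 1*46 - 23 = 23, d_13 = (558 - 23^2)/1 = 29/1 = 29: (m_13, d_13) = (m_1, d_1) = (23, 29), so from here the quotients repeat a_1, ..., a_12; the period length is 12.
So sqrt(558) = [23; (1, 1, 1, 1, 1, 4, 1, 1, 1, 1, 1, 46)] with period length k = 12.
k is even, so the fundamental solution of x^2 - 558y^2 = 1 is (p_{k-1}, q_{k-1}) = (p_11, q_11); compute convergents through index 11.
Convergents (p_i = a_i*p_{i-1} + p_{i-2}, q_i = a_i*q_{i-1} + q_{i-2} with p_{-2}=0, p_{-1}=1, q_{-2}=1, q_{-1}=0):
  i=0: a_0=23, p_0 = 23*1 + 0 = 23, q_0 = 23*0 + 1 = 1.
  i=1: a_1=1, p_1 = 1*23 + 1 = 24, q_1 = 1*1 + 0 = 1.
  i=2: a_2=1, p_2 = 1*24 + 23 = 47, q_2 = 1*1 + 1 = 2.
  i=3: a_3=1, p_3 = 1*47 + 24 = 71, q_3 = 1*2 + 1 = 3.
  i=4: a_4=1, p_4 = 1*71 + 47 = 118, q_4 = 1*3 + 2 = 5.
  i=5: a_5=1, p_5 = 1*118 + 71 = 189, q_5 = 1*5 + 3 = 8.
  i=6: a_6=4, p_6 = 4*189 + 118 = 874, q_6 = 4*8 + 5 = 37.
  i=7: a_7=1, p_7 = 1*874 + 189 = 1063, q_7 = 1*37 + 8 = 45.
  i=8: a_8=1, p_8 = 1*1063 + 874 = 1937, q_8 = 1*45 + 37 = 82.
  i=9: a_9=1, p_9 = 1*1937 + 1063 = 3000, q_9 = 1*82 + 45 = 127.
  i=10: a_10=1, p_10 = 1*3000 + 1937 = 4937, q_10 = 1*127 + 82 = 209.
  i=11: a_11=1, p_11 = 1*4937 + 3000 = 7937, q_11 = 1*209 + 127 = 336.
Check: 7937^2 - 558*336^2 = 62995969 - 62995968 = 1, so (x, y) = (7937, 336) solves the equation, and by the theorem it is the least positive solution.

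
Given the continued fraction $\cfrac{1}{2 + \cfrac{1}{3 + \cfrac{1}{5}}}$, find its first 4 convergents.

Using the convergent recurrence p_i = a_i*p_{i-1} + p_{i-2}, q_i = a_i*q_{i-1} + q_{i-2} with p_{-2}=0, p_{-1}=1, q_{-2}=1, q_{-1}=0:
  i=0: a_0=0, p_0 = 0*1 + 0 = 0, q_0 = 0*0 + 1 = 1.
  i=1: a_1=2, p_1 = 2*0 + 1 = 1, q_1 = 2*1 + 0 = 2.
  i=2: a_2=3, p_2 = 3*1 + 0 = 3, q_2 = 3*2 + 1 = 7.
  i=3: a_3=5, p_3 = 5*3 + 1 = 16, q_3 = 5*7 + 2 = 37.

0/1, 1/2, 3/7, 16/37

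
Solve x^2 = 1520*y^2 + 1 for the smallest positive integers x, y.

(x, y) = (39, 1)

First expand sqrt(1520) as a continued fraction. With x_i = (sqrt(1520) + m_i)/d_i and (m_0, d_0) = (0, 1): a_0 = floor(sqrt(1520)) = 38, since 38^2 = 1444 <= 1520 < 1521 = 39^2.
Iterate m_{i+1} = d_i*a_i - m_i, d_{i+1} = (1520 - m_{i+1}^2)/d_i, a_{i+1} = floor((a_0 + m_{i+1})/d_{i+1}):
  m_1 = 1*38 - 0 = 38, d_1 = (1520 - 38^2)/1 = 76/1 = 76, a_1 = floor((38 + 38)/76) = 1.
  m_2 = 76*1 - 38 = 38, d_2 = (1520 - 38^2)/76 = 76/76 = 1, a_2 = floor((38 + 38)/1) = 76.
  m_3 = 1*76 - 38 = 38, d_3 = (1520 - 38^2)/1 = 76/1 = 76: (m_3, d_3) = (m_1, d_1) = (38, 76), so from here the quotients repeat a_1, a_2; the period length is 2.
So sqrt(1520) = [38; (1, 76)] with period length k = 2.
k is even, so the fundamental solution of x^2 - 1520y^2 = 1 is (p_{k-1}, q_{k-1}) = (p_1, q_1); compute convergents through index 1.
Convergents (p_i = a_i*p_{i-1} + p_{i-2}, q_i = a_i*q_{i-1} + q_{i-2} with p_{-2}=0, p_{-1}=1, q_{-2}=1, q_{-1}=0):
  i=0: a_0=38, p_0 = 38*1 + 0 = 38, q_0 = 38*0 + 1 = 1.
  i=1: a_1=1, p_1 = 1*38 + 1 = 39, q_1 = 1*1 + 0 = 1.
Check: 39^2 - 1520*1^2 = 1521 - 1520 = 1, so (x, y) = (39, 1) solves the equation, and by the theorem it is the least positive solution.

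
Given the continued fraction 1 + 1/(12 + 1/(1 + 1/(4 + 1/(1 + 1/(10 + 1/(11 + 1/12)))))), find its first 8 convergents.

Using the convergent recurrence p_i = a_i*p_{i-1} + p_{i-2}, q_i = a_i*q_{i-1} + q_{i-2} with p_{-2}=0, p_{-1}=1, q_{-2}=1, q_{-1}=0:
  i=0: a_0=1, p_0 = 1*1 + 0 = 1, q_0 = 1*0 + 1 = 1.
  i=1: a_1=12, p_1 = 12*1 + 1 = 13, q_1 = 12*1 + 0 = 12.
  i=2: a_2=1, p_2 = 1*13 + 1 = 14, q_2 = 1*12 + 1 = 13.
  i=3: a_3=4, p_3 = 4*14 + 13 = 69, q_3 = 4*13 + 12 = 64.
  i=4: a_4=1, p_4 = 1*69 + 14 = 83, q_4 = 1*64 + 13 = 77.
  i=5: a_5=10, p_5 = 10*83 + 69 = 899, q_5 = 10*77 + 64 = 834.
  i=6: a_6=11, p_6 = 11*899 + 83 = 9972, q_6 = 11*834 + 77 = 9251.
  i=7: a_7=12, p_7 = 12*9972 + 899 = 120563, q_7 = 12*9251 + 834 = 111846.

1/1, 13/12, 14/13, 69/64, 83/77, 899/834, 9972/9251, 120563/111846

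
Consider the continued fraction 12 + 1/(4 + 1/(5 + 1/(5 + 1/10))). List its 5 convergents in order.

12/1, 49/4, 257/21, 1334/109, 13597/1111

Using the convergent recurrence p_i = a_i*p_{i-1} + p_{i-2}, q_i = a_i*q_{i-1} + q_{i-2} with p_{-2}=0, p_{-1}=1, q_{-2}=1, q_{-1}=0:
  i=0: a_0=12, p_0 = 12*1 + 0 = 12, q_0 = 12*0 + 1 = 1.
  i=1: a_1=4, p_1 = 4*12 + 1 = 49, q_1 = 4*1 + 0 = 4.
  i=2: a_2=5, p_2 = 5*49 + 12 = 257, q_2 = 5*4 + 1 = 21.
  i=3: a_3=5, p_3 = 5*257 + 49 = 1334, q_3 = 5*21 + 4 = 109.
  i=4: a_4=10, p_4 = 10*1334 + 257 = 13597, q_4 = 10*109 + 21 = 1111.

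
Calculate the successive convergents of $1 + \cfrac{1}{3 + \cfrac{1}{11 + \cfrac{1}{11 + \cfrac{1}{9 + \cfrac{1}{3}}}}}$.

Using the convergent recurrence p_i = a_i*p_{i-1} + p_{i-2}, q_i = a_i*q_{i-1} + q_{i-2} with p_{-2}=0, p_{-1}=1, q_{-2}=1, q_{-1}=0:
  i=0: a_0=1, p_0 = 1*1 + 0 = 1, q_0 = 1*0 + 1 = 1.
  i=1: a_1=3, p_1 = 3*1 + 1 = 4, q_1 = 3*1 + 0 = 3.
  i=2: a_2=11, p_2 = 11*4 + 1 = 45, q_2 = 11*3 + 1 = 34.
  i=3: a_3=11, p_3 = 11*45 + 4 = 499, q_3 = 11*34 + 3 = 377.
  i=4: a_4=9, p_4 = 9*499 + 45 = 4536, q_4 = 9*377 + 34 = 3427.
  i=5: a_5=3, p_5 = 3*4536 + 499 = 14107, q_5 = 3*3427 + 377 = 10658.

1/1, 4/3, 45/34, 499/377, 4536/3427, 14107/10658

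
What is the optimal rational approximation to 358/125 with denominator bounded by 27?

63/22

Expand x = 358/125 as a continued fraction with the Euclidean algorithm:
  358 = 2*125 + 108, so a_0 = 2.
  125 = 1*108 + 17, so a_1 = 1.
  108 = 6*17 + 6, so a_2 = 6.
  17 = 2*6 + 5, so a_3 = 2.
  6 = 1*5 + 1, so a_4 = 1.
  5 = 5*1 + 0, so a_5 = 5.
so x = [2; 1, 6, 2, 1, 5].
Convergents (p_i = a_i*p_{i-1} + p_{i-2}, q_i = a_i*q_{i-1} + q_{i-2} with p_{-2}=0, p_{-1}=1, q_{-2}=1, q_{-1}=0), until the denominator exceeds 27:
  i=0: a_0=2, p_0 = 2*1 + 0 = 2, q_0 = 2*0 + 1 = 1.
  i=1: a_1=1, p_1 = 1*2 + 1 = 3, q_1 = 1*1 + 0 = 1.
  i=2: a_2=6, p_2 = 6*3 + 2 = 20, q_2 = 6*1 + 1 = 7.
  i=3: a_3=2, p_3 = 2*20 + 3 = 43, q_3 = 2*7 + 1 = 15.
  i=4: a_4=1, p_4 = 1*43 + 20 = 63, q_4 = 1*15 + 7 = 22.
  i=5: a_5=5, p_5 = 5*63 + 43 = 358, q_5 = 5*22 + 15 = 125.
q_5 = 125 > 27, so the last convergent with denominator <= 27 is p_4/q_4 = 63/22.
The closest fraction with denominator <= 27 is either p_4/q_4 or the intermediate fraction (k*p_4 + p_3)/(k*q_4 + q_3) with the largest k >= 1 whose denominator stays <= 27; these approach x as k grows, and every other convergent or intermediate fraction in range is farther away.
Largest k: floor((27 - q_3)/q_4) = floor((27 - 15)/22) = 0.
Since k = 0, no intermediate fraction beyond p_4/q_4 has denominator <= 27, so the convergent 63/22 is the closest (its error is |358*22 - 63*125|/(125*22) = 1/2750).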